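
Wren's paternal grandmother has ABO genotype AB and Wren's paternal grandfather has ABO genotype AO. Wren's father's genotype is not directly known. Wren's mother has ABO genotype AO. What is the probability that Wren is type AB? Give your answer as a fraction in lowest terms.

Wren's father's ABO genotype from AB × AO: 1/4 AA, 1/4 AB, 1/4 AO, 1/4 BO.
Crossing each possibility with the mother AO and summing P(type AB): 1/4·0 + 1/4·1/4 + 1/4·0 + 1/4·1/4 = 1/8.

1/8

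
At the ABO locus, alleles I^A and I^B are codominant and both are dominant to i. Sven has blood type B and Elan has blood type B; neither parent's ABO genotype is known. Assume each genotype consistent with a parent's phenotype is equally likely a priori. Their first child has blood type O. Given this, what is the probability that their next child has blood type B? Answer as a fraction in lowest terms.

Possible genotypes: Sven ∈ {I^B I^B, I^B i}; Elan ∈ {I^B I^B, I^B i}.
Weight each parental genotype pair by prior × P(type-O child):
  I^B i × I^B i: posterior weight 1; P(next child type B) = 3/4.
Weighted sum = 3/4.

3/4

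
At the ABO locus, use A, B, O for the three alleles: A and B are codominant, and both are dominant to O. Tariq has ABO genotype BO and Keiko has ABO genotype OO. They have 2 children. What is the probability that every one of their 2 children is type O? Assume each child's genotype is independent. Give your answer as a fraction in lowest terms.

ABO cross BO × OO → 1/2 O, 1/2 B.
So P(type O) = 1/2 per child.
All 2 independent: (1/2)^2 = 1/4.

1/4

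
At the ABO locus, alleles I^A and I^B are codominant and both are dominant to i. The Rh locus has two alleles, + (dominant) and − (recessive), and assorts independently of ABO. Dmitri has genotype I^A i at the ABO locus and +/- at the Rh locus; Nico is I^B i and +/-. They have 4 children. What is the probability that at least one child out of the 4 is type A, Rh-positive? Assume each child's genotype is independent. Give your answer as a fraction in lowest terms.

36975/65536

ABO cross I^A i × I^B i → 1/4 O, 1/4 A, 1/4 B, 1/4 AB.
Rh cross +/- × +/- → 3/4 Rh+, 1/4 Rh-; so P(type A, Rh-positive) = 1/4 × 3/4 = 3/16 per child.
P(none) = (13/16)^4 = 28561/65536; P(at least one) = 1 − 28561/65536 = 36975/65536.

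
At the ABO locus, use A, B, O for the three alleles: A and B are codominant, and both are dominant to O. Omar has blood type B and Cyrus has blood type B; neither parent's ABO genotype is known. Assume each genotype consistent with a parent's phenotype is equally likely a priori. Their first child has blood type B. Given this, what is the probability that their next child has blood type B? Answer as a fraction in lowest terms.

19/20

Possible genotypes: Omar ∈ {BB, BO}; Cyrus ∈ {BB, BO}.
Weight each parental genotype pair by prior × P(type-B child):
  BB × BB: posterior weight 4/15; P(next child type B) = 1.
  BB × BO: posterior weight 4/15; P(next child type B) = 1.
  BO × BB: posterior weight 4/15; P(next child type B) = 1.
  BO × BO: posterior weight 1/5; P(next child type B) = 3/4.
Weighted sum = 19/20.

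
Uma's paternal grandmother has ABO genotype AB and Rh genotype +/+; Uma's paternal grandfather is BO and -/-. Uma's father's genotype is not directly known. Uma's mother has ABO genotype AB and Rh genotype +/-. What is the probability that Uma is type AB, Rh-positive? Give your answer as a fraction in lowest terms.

Uma's father's ABO genotype from AB × BO: 1/4 AB, 1/4 AO, 1/4 BB, 1/4 BO.
Crossing each possibility with the mother AB and summing P(type AB): 1/4·1/2 + 1/4·1/4 + 1/4·1/2 + 1/4·1/4 = 3/8.
Similarly for Rh via the father's Rh distribution: P(Rh+) = 3/4.
Independent loci: 3/8 × 3/4 = 9/32.

9/32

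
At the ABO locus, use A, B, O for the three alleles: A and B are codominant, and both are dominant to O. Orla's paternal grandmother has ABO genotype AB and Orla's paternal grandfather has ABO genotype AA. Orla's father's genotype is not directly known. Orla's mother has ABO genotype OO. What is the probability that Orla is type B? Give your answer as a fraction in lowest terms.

Orla's father's ABO genotype from AB × AA: 1/2 AA, 1/2 AB.
Crossing each possibility with the mother OO and summing P(type B): 1/2·0 + 1/2·1/2 = 1/4.

1/4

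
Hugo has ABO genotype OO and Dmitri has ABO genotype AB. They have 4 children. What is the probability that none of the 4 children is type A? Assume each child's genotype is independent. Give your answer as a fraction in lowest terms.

ABO cross OO × AB → 1/2 A, 1/2 B.
So P(type A) = 1/2 per child.
P(not type A) = 1/2 for one child; (1/2)^4 = 1/16.

1/16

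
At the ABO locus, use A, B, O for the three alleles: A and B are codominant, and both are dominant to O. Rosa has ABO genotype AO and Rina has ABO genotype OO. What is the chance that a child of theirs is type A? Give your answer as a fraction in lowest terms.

ABO cross AO × OO → offspring phenotypes: 1/2 O, 1/2 A.
So P(type A) = 1/2.

1/2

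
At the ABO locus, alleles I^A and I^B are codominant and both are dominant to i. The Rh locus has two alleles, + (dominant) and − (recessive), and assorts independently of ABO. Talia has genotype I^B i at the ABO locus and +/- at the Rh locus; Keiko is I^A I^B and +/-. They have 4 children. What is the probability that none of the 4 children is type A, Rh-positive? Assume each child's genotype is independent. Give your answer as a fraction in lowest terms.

ABO cross I^B i × I^A I^B → 1/4 A, 1/2 B, 1/4 AB.
Rh cross +/- × +/- → 3/4 Rh+, 1/4 Rh-; so P(type A, Rh-positive) = 1/4 × 3/4 = 3/16 per child.
P(not type A, Rh-positive) = 13/16 for one child; (13/16)^4 = 28561/65536.

28561/65536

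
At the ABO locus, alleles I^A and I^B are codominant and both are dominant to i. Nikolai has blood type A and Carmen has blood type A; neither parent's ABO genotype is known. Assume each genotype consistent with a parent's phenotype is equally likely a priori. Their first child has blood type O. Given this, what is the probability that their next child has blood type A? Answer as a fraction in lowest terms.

Possible genotypes: Nikolai ∈ {I^A I^A, I^A i}; Carmen ∈ {I^A I^A, I^A i}.
Weight each parental genotype pair by prior × P(type-O child):
  I^A i × I^A i: posterior weight 1; P(next child type A) = 3/4.
Weighted sum = 3/4.

3/4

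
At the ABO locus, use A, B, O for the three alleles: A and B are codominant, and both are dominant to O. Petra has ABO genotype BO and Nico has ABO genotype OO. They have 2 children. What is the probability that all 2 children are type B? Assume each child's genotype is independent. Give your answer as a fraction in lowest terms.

ABO cross BO × OO → 1/2 O, 1/2 B.
So P(type B) = 1/2 per child.
All 2 independent: (1/2)^2 = 1/4.

1/4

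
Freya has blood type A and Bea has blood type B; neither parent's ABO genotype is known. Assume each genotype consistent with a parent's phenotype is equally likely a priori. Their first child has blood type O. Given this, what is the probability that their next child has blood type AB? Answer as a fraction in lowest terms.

1/4

Possible genotypes: Freya ∈ {AA, AO}; Bea ∈ {BB, BO}.
Weight each parental genotype pair by prior × P(type-O child):
  AO × BO: posterior weight 1; P(next child type AB) = 1/4.
Weighted sum = 1/4.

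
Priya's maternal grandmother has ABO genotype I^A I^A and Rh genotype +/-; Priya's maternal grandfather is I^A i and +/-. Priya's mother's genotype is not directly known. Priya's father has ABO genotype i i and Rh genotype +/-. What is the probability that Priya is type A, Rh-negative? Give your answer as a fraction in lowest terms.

Priya's mother's ABO genotype from I^A I^A × I^A i: 1/2 I^A I^A, 1/2 I^A i.
Crossing each possibility with the father i i and summing P(type A): 1/2·1 + 1/2·1/2 = 3/4.
Similarly for Rh via the mother's Rh distribution: P(Rh-) = 1/4.
Independent loci: 3/4 × 1/4 = 3/16.

3/16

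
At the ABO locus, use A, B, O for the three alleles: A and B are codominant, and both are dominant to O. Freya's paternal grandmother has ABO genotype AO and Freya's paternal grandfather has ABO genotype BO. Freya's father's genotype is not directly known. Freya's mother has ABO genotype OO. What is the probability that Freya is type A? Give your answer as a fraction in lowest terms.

Freya's father's ABO genotype from AO × BO: 1/4 AB, 1/4 AO, 1/4 BO, 1/4 OO.
Crossing each possibility with the mother OO and summing P(type A): 1/4·1/2 + 1/4·1/2 + 1/4·0 + 1/4·0 = 1/4.

1/4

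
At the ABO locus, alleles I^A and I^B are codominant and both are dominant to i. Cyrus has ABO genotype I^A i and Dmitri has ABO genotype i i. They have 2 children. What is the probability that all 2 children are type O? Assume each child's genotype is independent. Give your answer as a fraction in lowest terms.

1/4

ABO cross I^A i × i i → 1/2 O, 1/2 A.
So P(type O) = 1/2 per child.
All 2 independent: (1/2)^2 = 1/4.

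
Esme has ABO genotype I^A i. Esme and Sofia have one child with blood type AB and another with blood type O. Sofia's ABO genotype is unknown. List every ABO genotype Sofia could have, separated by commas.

I^B i

For each candidate genotype of Sofia, check whether crossing it with I^A i can produce every observed child phenotype.
  I^A I^A → possible child types {A} ✗
  I^A I^B → possible child types {A, B, AB} ✗
  I^A i → possible child types {O, A} ✗
  I^B I^B → possible child types {B, AB} ✗
  I^B i → possible child types {O, A, B, AB} ✓
  i i → possible child types {O, A} ✗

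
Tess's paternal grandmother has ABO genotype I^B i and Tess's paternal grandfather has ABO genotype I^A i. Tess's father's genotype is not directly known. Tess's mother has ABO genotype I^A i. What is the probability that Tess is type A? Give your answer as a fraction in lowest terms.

Tess's father's ABO genotype from I^B i × I^A i: 1/4 I^A I^B, 1/4 I^A i, 1/4 I^B i, 1/4 i i.
Crossing each possibility with the mother I^A i and summing P(type A): 1/4·1/2 + 1/4·3/4 + 1/4·1/4 + 1/4·1/2 = 1/2.

1/2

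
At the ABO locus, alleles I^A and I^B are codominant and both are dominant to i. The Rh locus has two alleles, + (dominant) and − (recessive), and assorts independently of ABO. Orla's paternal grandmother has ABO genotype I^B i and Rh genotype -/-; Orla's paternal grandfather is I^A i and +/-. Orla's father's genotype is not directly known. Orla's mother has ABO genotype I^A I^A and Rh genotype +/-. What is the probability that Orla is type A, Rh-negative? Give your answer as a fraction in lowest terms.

Orla's father's ABO genotype from I^B i × I^A i: 1/4 I^A I^B, 1/4 I^A i, 1/4 I^B i, 1/4 i i.
Crossing each possibility with the mother I^A I^A and summing P(type A): 1/4·1/2 + 1/4·1 + 1/4·1/2 + 1/4·1 = 3/4.
Similarly for Rh via the father's Rh distribution: P(Rh-) = 3/8.
Independent loci: 3/4 × 3/8 = 9/32.

9/32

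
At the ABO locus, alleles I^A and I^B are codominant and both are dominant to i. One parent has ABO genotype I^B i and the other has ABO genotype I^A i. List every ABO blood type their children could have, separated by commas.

Gametes from I^B i × I^A i give offspring ABO genotypes I^A I^B, I^A i, I^B i, i i, i.e. phenotypes O, A, B, AB.

O, A, B, AB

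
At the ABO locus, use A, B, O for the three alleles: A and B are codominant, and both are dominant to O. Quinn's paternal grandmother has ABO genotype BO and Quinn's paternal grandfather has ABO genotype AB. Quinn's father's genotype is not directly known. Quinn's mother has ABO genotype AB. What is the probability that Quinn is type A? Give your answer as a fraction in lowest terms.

Quinn's father's ABO genotype from BO × AB: 1/4 AB, 1/4 AO, 1/4 BB, 1/4 BO.
Crossing each possibility with the mother AB and summing P(type A): 1/4·1/4 + 1/4·1/2 + 1/4·0 + 1/4·1/4 = 1/4.

1/4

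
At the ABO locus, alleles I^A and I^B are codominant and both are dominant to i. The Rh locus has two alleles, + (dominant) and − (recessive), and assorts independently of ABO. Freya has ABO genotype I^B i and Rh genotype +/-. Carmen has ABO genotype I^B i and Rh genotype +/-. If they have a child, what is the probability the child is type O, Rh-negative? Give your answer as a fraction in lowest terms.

ABO cross I^B i × I^B i → offspring phenotypes: 1/4 O, 3/4 B.
Rh cross +/- × +/- → 3/4 Rh+, 1/4 Rh-.
Independent loci: P(type O, Rh-negative) = 1/4 × 1/4 = 1/16.

1/16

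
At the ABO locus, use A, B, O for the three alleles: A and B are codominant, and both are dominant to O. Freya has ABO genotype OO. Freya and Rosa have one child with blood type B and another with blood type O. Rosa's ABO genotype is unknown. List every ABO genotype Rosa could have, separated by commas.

BO

For each candidate genotype of Rosa, check whether crossing it with OO can produce every observed child phenotype.
  AA → possible child types {A} ✗
  AB → possible child types {A, B} ✗
  AO → possible child types {O, A} ✗
  BB → possible child types {B} ✗
  BO → possible child types {O, B} ✓
  OO → possible child types {O} ✗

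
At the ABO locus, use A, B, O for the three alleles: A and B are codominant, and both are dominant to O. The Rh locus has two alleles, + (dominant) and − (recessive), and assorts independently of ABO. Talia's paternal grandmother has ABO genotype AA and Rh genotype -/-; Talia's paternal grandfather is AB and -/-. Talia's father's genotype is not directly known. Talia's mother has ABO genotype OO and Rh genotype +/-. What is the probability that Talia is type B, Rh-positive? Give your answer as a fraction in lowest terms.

Talia's father's ABO genotype from AA × AB: 1/2 AA, 1/2 AB.
Crossing each possibility with the mother OO and summing P(type B): 1/2·0 + 1/2·1/2 = 1/4.
Similarly for Rh via the father's Rh distribution: P(Rh+) = 1/2.
Independent loci: 1/4 × 1/2 = 1/8.

1/8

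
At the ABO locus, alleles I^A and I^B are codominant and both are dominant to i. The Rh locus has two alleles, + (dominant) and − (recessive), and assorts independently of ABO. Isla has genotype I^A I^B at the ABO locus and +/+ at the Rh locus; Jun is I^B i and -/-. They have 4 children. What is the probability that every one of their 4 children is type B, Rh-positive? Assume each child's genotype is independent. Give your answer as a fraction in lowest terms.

ABO cross I^A I^B × I^B i → 1/4 A, 1/2 B, 1/4 AB.
Rh cross +/+ × -/- → 1 Rh+; so P(type B, Rh-positive) = 1/2 × 1 = 1/2 per child.
All 4 independent: (1/2)^4 = 1/16.

1/16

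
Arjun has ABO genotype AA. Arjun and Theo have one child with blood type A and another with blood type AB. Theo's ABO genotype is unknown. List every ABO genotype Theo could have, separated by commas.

AB, BO

For each candidate genotype of Theo, check whether crossing it with AA can produce every observed child phenotype.
  AA → possible child types {A} ✗
  AB → possible child types {A, AB} ✓
  AO → possible child types {A} ✗
  BB → possible child types {AB} ✗
  BO → possible child types {A, AB} ✓
  OO → possible child types {A} ✗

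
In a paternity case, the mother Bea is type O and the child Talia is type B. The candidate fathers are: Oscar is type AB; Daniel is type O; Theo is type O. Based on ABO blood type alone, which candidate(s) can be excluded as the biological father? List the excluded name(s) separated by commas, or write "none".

A candidate is excluded only if no genotype consistent with his phenotype could produce a type B child with a type O mother.
Daniel (type O): no genotype consistent with that phenotype can produce a type-B child with a type-O mother.
Theo (type O): no genotype consistent with that phenotype can produce a type-B child with a type-O mother.

Daniel, Theo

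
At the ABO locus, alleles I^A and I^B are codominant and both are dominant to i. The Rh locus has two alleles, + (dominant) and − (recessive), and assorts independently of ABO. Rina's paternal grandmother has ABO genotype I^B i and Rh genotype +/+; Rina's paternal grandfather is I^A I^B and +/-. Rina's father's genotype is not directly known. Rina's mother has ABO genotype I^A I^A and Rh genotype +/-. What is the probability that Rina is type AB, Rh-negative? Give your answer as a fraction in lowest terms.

1/16

Rina's father's ABO genotype from I^B i × I^A I^B: 1/4 I^A I^B, 1/4 I^A i, 1/4 I^B I^B, 1/4 I^B i.
Crossing each possibility with the mother I^A I^A and summing P(type AB): 1/4·1/2 + 1/4·0 + 1/4·1 + 1/4·1/2 = 1/2.
Similarly for Rh via the father's Rh distribution: P(Rh-) = 1/8.
Independent loci: 1/2 × 1/8 = 1/16.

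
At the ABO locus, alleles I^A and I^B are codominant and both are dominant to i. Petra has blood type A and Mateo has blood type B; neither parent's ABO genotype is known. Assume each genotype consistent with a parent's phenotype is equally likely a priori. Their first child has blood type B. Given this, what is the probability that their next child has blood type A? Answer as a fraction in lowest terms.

1/12

Possible genotypes: Petra ∈ {I^A I^A, I^A i}; Mateo ∈ {I^B I^B, I^B i}.
Weight each parental genotype pair by prior × P(type-B child):
  I^A i × I^B I^B: posterior weight 2/3; P(next child type A) = 0.
  I^A i × I^B i: posterior weight 1/3; P(next child type A) = 1/4.
Weighted sum = 1/12.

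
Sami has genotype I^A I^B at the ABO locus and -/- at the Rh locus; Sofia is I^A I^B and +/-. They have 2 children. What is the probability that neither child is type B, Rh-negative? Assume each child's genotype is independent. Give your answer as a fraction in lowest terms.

49/64

ABO cross I^A I^B × I^A I^B → 1/4 A, 1/4 B, 1/2 AB.
Rh cross -/- × +/- → 1/2 Rh+, 1/2 Rh-; so P(type B, Rh-negative) = 1/4 × 1/2 = 1/8 per child.
P(not type B, Rh-negative) = 7/8 for one child; (7/8)^2 = 49/64.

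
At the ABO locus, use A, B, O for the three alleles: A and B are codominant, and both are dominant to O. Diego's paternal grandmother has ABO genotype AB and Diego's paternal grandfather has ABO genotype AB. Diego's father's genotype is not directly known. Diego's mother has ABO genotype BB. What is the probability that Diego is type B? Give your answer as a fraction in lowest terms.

Diego's father's ABO genotype from AB × AB: 1/4 AA, 1/2 AB, 1/4 BB.
Crossing each possibility with the mother BB and summing P(type B): 1/4·0 + 1/2·1/2 + 1/4·1 = 1/2.

1/2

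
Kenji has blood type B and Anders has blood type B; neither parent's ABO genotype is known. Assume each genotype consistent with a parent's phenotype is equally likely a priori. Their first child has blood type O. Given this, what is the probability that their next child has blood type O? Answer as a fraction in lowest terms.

Possible genotypes: Kenji ∈ {I^B I^B, I^B i}; Anders ∈ {I^B I^B, I^B i}.
Weight each parental genotype pair by prior × P(type-O child):
  I^B i × I^B i: posterior weight 1; P(next child type O) = 1/4.
Weighted sum = 1/4.

1/4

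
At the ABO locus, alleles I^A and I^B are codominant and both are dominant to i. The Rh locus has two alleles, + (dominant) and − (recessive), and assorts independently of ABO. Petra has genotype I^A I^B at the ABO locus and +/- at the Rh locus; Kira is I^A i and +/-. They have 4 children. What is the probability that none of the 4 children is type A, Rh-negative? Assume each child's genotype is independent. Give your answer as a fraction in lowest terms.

ABO cross I^A I^B × I^A i → 1/2 A, 1/4 B, 1/4 AB.
Rh cross +/- × +/- → 3/4 Rh+, 1/4 Rh-; so P(type A, Rh-negative) = 1/2 × 1/4 = 1/8 per child.
P(not type A, Rh-negative) = 7/8 for one child; (7/8)^4 = 2401/4096.

2401/4096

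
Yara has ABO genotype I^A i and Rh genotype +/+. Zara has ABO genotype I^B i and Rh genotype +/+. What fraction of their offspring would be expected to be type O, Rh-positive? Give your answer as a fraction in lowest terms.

1/4

ABO cross I^A i × I^B i → offspring phenotypes: 1/4 O, 1/4 A, 1/4 B, 1/4 AB.
Rh cross +/+ × +/+ → 1 Rh+.
Independent loci: P(type O, Rh-positive) = 1/4 × 1 = 1/4.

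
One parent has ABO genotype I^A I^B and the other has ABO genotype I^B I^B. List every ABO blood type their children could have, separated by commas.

B, AB

Gametes from I^A I^B × I^B I^B give offspring ABO genotypes I^A I^B, I^B I^B, i.e. phenotypes B, AB.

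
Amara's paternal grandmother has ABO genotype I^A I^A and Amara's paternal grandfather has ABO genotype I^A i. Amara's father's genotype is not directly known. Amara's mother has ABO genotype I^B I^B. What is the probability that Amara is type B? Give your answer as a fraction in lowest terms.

Amara's father's ABO genotype from I^A I^A × I^A i: 1/2 I^A I^A, 1/2 I^A i.
Crossing each possibility with the mother I^B I^B and summing P(type B): 1/2·0 + 1/2·1/2 = 1/4.

1/4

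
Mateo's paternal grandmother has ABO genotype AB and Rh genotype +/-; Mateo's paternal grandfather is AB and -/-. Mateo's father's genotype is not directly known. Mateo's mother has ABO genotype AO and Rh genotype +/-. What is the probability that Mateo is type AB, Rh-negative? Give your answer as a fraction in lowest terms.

Mateo's father's ABO genotype from AB × AB: 1/4 AA, 1/2 AB, 1/4 BB.
Crossing each possibility with the mother AO and summing P(type AB): 1/4·0 + 1/2·1/4 + 1/4·1/2 = 1/4.
Similarly for Rh via the father's Rh distribution: P(Rh-) = 3/8.
Independent loci: 1/4 × 3/8 = 3/32.

3/32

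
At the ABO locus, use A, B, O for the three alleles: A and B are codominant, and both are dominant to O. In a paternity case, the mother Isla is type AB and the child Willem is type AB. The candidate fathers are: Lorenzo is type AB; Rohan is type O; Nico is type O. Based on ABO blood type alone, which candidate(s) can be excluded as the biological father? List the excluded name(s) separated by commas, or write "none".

Rohan, Nico

A candidate is excluded only if no genotype consistent with his phenotype could produce a type AB child with a type AB mother.
Rohan (type O): no genotype consistent with that phenotype can produce a type-AB child with a type-AB mother.
Nico (type O): no genotype consistent with that phenotype can produce a type-AB child with a type-AB mother.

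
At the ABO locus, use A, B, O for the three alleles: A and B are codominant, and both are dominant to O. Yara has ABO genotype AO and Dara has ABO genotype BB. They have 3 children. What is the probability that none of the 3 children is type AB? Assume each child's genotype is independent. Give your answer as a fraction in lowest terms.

1/8

ABO cross AO × BB → 1/2 B, 1/2 AB.
So P(type AB) = 1/2 per child.
P(not type AB) = 1/2 for one child; (1/2)^3 = 1/8.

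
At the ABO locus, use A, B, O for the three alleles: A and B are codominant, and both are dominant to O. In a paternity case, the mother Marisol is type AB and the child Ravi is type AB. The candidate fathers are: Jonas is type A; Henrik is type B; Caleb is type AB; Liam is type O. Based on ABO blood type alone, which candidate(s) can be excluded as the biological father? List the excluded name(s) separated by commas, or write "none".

A candidate is excluded only if no genotype consistent with his phenotype could produce a type AB child with a type AB mother.
Liam (type O): no genotype consistent with that phenotype can produce a type-AB child with a type-AB mother.

Liam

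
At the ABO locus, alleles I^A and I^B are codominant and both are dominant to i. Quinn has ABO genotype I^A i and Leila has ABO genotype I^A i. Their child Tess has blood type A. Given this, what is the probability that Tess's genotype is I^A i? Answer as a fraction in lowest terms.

2/3

Cross I^A i × I^A i → 1/4 I^A I^A, 1/2 I^A i, 1/4 i i.
Type-A genotypes among offspring: I^A I^A (1/4), I^A i (1/2); total 3/4.
P(I^A i | type A) = (1/2) / (3/4) = 2/3.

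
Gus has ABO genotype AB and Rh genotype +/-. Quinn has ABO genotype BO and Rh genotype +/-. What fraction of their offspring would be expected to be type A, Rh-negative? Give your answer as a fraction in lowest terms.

ABO cross AB × BO → offspring phenotypes: 1/4 A, 1/2 B, 1/4 AB.
Rh cross +/- × +/- → 3/4 Rh+, 1/4 Rh-.
Independent loci: P(type A, Rh-negative) = 1/4 × 1/4 = 1/16.

1/16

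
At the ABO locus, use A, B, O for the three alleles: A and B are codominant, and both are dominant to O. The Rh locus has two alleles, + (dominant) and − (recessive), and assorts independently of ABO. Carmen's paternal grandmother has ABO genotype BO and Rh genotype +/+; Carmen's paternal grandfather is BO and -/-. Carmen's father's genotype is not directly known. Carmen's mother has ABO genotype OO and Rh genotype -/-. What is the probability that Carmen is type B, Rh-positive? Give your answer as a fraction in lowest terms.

Carmen's father's ABO genotype from BO × BO: 1/4 BB, 1/2 BO, 1/4 OO.
Crossing each possibility with the mother OO and summing P(type B): 1/4·1 + 1/2·1/2 + 1/4·0 = 1/2.
Similarly for Rh via the father's Rh distribution: P(Rh+) = 1/2.
Independent loci: 1/2 × 1/2 = 1/4.

1/4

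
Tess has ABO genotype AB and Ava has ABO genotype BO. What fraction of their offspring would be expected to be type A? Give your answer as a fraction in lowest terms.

1/4

ABO cross AB × BO → offspring phenotypes: 1/4 A, 1/2 B, 1/4 AB.
So P(type A) = 1/4.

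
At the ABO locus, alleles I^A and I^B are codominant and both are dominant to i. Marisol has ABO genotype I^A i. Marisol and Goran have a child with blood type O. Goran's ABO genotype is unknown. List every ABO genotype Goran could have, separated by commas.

For each candidate genotype of Goran, check whether crossing it with I^A i can produce every observed child phenotype.
  I^A I^A → possible child types {A} ✗
  I^A I^B → possible child types {A, B, AB} ✗
  I^A i → possible child types {O, A} ✓
  I^B I^B → possible child types {B, AB} ✗
  I^B i → possible child types {O, A, B, AB} ✓
  i i → possible child types {O, A} ✓

I^A i, I^B i, i i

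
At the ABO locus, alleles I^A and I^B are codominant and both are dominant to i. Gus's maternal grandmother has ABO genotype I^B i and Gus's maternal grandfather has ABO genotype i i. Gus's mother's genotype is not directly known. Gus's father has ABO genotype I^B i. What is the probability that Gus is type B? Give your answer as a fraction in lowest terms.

Gus's mother's ABO genotype from I^B i × i i: 1/2 I^B i, 1/2 i i.
Crossing each possibility with the father I^B i and summing P(type B): 1/2·3/4 + 1/2·1/2 = 5/8.

5/8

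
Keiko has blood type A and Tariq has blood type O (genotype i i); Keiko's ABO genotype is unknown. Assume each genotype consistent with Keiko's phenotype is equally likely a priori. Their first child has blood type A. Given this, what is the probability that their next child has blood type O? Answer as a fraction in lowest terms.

Possible genotypes: Keiko ∈ {I^A I^A, I^A i}; Tariq ∈ {i i}.
Weight each parental genotype pair by prior × P(type-A child):
  I^A I^A × i i: posterior weight 2/3; P(next child type O) = 0.
  I^A i × i i: posterior weight 1/3; P(next child type O) = 1/2.
Weighted sum = 1/6.

1/6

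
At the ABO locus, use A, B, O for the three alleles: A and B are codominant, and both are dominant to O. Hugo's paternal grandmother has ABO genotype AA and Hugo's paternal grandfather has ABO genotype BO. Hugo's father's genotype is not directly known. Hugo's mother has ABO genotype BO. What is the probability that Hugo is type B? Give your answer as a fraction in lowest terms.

Hugo's father's ABO genotype from AA × BO: 1/2 AB, 1/2 AO.
Crossing each possibility with the mother BO and summing P(type B): 1/2·1/2 + 1/2·1/4 = 3/8.

3/8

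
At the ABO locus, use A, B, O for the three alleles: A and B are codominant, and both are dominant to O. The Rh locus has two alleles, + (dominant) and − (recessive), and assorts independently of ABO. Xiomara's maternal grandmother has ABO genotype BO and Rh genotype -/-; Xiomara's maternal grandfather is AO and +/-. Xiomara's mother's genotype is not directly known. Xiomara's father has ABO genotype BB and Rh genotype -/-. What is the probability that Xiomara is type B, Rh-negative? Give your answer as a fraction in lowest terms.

Xiomara's mother's ABO genotype from BO × AO: 1/4 AB, 1/4 AO, 1/4 BO, 1/4 OO.
Crossing each possibility with the father BB and summing P(type B): 1/4·1/2 + 1/4·1/2 + 1/4·1 + 1/4·1 = 3/4.
Similarly for Rh via the mother's Rh distribution: P(Rh-) = 3/4.
Independent loci: 3/4 × 3/4 = 9/16.

9/16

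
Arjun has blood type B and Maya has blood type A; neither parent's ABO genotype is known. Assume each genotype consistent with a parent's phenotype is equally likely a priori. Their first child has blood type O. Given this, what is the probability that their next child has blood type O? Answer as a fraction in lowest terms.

Possible genotypes: Arjun ∈ {I^B I^B, I^B i}; Maya ∈ {I^A I^A, I^A i}.
Weight each parental genotype pair by prior × P(type-O child):
  I^B i × I^A i: posterior weight 1; P(next child type O) = 1/4.
Weighted sum = 1/4.

1/4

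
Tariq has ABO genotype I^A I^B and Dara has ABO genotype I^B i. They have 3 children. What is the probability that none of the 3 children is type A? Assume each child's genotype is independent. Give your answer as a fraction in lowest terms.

ABO cross I^A I^B × I^B i → 1/4 A, 1/2 B, 1/4 AB.
So P(type A) = 1/4 per child.
P(not type A) = 3/4 for one child; (3/4)^3 = 27/64.

27/64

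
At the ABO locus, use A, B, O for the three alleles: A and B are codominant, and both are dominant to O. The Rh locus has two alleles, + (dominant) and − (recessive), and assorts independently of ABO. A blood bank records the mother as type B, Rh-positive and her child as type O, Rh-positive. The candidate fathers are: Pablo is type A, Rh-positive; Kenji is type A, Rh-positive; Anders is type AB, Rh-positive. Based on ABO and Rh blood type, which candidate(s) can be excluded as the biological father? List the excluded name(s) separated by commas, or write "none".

A candidate is excluded only if no genotype consistent with his phenotype could produce a type O, Rh-positive child with a type B, Rh-positive mother.
Anders (type AB, Rh+): no genotype consistent with that phenotype can produce a type-O Rh+ child with a type-B mother.

Anders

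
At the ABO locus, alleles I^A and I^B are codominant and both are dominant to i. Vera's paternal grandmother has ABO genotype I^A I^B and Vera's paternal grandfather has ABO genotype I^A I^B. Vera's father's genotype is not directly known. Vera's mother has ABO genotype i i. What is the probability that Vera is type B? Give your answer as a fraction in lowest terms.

1/2

Vera's father's ABO genotype from I^A I^B × I^A I^B: 1/4 I^A I^A, 1/2 I^A I^B, 1/4 I^B I^B.
Crossing each possibility with the mother i i and summing P(type B): 1/4·0 + 1/2·1/2 + 1/4·1 = 1/2.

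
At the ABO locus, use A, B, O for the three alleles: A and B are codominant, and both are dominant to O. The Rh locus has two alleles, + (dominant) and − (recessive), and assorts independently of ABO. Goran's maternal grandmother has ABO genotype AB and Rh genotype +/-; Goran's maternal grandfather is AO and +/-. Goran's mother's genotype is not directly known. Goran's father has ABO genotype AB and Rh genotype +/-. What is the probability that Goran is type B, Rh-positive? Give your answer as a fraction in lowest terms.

3/16

Goran's mother's ABO genotype from AB × AO: 1/4 AA, 1/4 AB, 1/4 AO, 1/4 BO.
Crossing each possibility with the father AB and summing P(type B): 1/4·0 + 1/4·1/4 + 1/4·1/4 + 1/4·1/2 = 1/4.
Similarly for Rh via the mother's Rh distribution: P(Rh+) = 3/4.
Independent loci: 1/4 × 3/4 = 3/16.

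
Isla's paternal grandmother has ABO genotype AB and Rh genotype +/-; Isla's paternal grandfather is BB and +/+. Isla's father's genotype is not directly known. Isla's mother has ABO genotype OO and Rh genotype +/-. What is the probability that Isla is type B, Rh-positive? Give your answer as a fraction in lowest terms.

Isla's father's ABO genotype from AB × BB: 1/2 AB, 1/2 BB.
Crossing each possibility with the mother OO and summing P(type B): 1/2·1/2 + 1/2·1 = 3/4.
Similarly for Rh via the father's Rh distribution: P(Rh+) = 7/8.
Independent loci: 3/4 × 7/8 = 21/32.

21/32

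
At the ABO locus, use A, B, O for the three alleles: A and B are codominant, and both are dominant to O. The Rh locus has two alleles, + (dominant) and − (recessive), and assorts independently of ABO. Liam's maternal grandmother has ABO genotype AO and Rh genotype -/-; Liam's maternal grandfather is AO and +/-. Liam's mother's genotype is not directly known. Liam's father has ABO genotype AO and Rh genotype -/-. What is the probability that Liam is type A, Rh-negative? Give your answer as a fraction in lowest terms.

Liam's mother's ABO genotype from AO × AO: 1/4 AA, 1/2 AO, 1/4 OO.
Crossing each possibility with the father AO and summing P(type A): 1/4·1 + 1/2·3/4 + 1/4·1/2 = 3/4.
Similarly for Rh via the mother's Rh distribution: P(Rh-) = 3/4.
Independent loci: 3/4 × 3/4 = 9/16.

9/16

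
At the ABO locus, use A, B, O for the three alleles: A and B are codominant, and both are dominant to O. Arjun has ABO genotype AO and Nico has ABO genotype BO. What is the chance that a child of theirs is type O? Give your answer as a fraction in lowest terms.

1/4

ABO cross AO × BO → offspring phenotypes: 1/4 O, 1/4 A, 1/4 B, 1/4 AB.
So P(type O) = 1/4.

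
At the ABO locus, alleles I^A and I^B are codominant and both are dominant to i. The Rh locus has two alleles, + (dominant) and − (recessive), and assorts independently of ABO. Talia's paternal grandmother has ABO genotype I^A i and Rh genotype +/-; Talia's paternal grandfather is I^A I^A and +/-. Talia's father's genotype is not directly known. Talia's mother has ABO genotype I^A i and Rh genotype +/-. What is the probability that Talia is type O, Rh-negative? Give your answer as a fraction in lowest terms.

1/32

Talia's father's ABO genotype from I^A i × I^A I^A: 1/2 I^A I^A, 1/2 I^A i.
Crossing each possibility with the mother I^A i and summing P(type O): 1/2·0 + 1/2·1/4 = 1/8.
Similarly for Rh via the father's Rh distribution: P(Rh-) = 1/4.
Independent loci: 1/8 × 1/4 = 1/32.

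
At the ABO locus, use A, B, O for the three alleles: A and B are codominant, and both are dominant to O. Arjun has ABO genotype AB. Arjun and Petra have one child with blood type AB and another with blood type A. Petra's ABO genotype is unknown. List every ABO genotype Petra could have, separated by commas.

For each candidate genotype of Petra, check whether crossing it with AB can produce every observed child phenotype.
  AA → possible child types {A, AB} ✓
  AB → possible child types {A, B, AB} ✓
  AO → possible child types {A, B, AB} ✓
  BB → possible child types {B, AB} ✗
  BO → possible child types {A, B, AB} ✓
  OO → possible child types {A, B} ✗

AA, AB, AO, BO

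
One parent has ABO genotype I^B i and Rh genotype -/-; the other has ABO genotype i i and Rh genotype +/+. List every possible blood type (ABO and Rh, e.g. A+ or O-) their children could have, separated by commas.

Gametes from I^B i × i i give offspring ABO genotypes I^B i, i i, i.e. phenotypes O, B.
Rh cross -/- × +/+ → phenotypes Rh+.
Combining independently: O+, B+.

O+, B+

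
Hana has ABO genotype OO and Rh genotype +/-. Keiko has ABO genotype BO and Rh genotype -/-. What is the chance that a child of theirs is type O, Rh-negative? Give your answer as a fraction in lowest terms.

ABO cross OO × BO → offspring phenotypes: 1/2 O, 1/2 B.
Rh cross +/- × -/- → 1/2 Rh+, 1/2 Rh-.
Independent loci: P(type O, Rh-negative) = 1/2 × 1/2 = 1/4.

1/4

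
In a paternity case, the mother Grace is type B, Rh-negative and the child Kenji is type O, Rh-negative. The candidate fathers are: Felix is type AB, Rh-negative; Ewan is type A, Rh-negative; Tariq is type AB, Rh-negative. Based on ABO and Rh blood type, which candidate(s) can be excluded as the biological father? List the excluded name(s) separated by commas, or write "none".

A candidate is excluded only if no genotype consistent with his phenotype could produce a type O, Rh-negative child with a type B, Rh-negative mother.
Felix (type AB, Rh-): no genotype consistent with that phenotype can produce a type-O Rh- child with a type-B mother.
Tariq (type AB, Rh-): no genotype consistent with that phenotype can produce a type-O Rh- child with a type-B mother.

Felix, Tariq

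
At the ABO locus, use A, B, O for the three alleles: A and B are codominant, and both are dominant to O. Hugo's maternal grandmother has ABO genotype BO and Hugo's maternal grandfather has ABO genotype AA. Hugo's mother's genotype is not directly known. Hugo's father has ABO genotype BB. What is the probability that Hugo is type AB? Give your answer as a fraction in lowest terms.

1/2

Hugo's mother's ABO genotype from BO × AA: 1/2 AB, 1/2 AO.
Crossing each possibility with the father BB and summing P(type AB): 1/2·1/2 + 1/2·1/2 = 1/2.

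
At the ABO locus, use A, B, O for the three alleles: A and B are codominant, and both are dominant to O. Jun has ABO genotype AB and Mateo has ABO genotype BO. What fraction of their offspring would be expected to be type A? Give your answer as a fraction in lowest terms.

ABO cross AB × BO → offspring phenotypes: 1/4 A, 1/2 B, 1/4 AB.
So P(type A) = 1/4.

1/4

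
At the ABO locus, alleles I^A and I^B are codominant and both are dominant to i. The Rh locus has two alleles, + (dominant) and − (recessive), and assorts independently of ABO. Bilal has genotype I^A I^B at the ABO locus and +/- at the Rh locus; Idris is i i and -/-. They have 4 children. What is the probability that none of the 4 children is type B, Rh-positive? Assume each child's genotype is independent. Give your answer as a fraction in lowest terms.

81/256

ABO cross I^A I^B × i i → 1/2 A, 1/2 B.
Rh cross +/- × -/- → 1/2 Rh+, 1/2 Rh-; so P(type B, Rh-positive) = 1/2 × 1/2 = 1/4 per child.
P(not type B, Rh-positive) = 3/4 for one child; (3/4)^4 = 81/256.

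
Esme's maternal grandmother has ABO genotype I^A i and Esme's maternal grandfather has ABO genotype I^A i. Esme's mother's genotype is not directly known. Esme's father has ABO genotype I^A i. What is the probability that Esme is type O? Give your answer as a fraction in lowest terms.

Esme's mother's ABO genotype from I^A i × I^A i: 1/4 I^A I^A, 1/2 I^A i, 1/4 i i.
Crossing each possibility with the father I^A i and summing P(type O): 1/4·0 + 1/2·1/4 + 1/4·1/2 = 1/4.

1/4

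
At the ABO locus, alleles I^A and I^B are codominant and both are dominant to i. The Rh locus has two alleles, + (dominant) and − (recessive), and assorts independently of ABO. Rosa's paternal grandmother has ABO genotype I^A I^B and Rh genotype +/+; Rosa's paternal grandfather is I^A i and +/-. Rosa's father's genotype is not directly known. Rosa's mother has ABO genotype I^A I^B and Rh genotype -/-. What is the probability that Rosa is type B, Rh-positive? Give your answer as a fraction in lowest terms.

Rosa's father's ABO genotype from I^A I^B × I^A i: 1/4 I^A I^A, 1/4 I^A I^B, 1/4 I^A i, 1/4 I^B i.
Crossing each possibility with the mother I^A I^B and summing P(type B): 1/4·0 + 1/4·1/4 + 1/4·1/4 + 1/4·1/2 = 1/4.
Similarly for Rh via the father's Rh distribution: P(Rh+) = 3/4.
Independent loci: 1/4 × 3/4 = 3/16.

3/16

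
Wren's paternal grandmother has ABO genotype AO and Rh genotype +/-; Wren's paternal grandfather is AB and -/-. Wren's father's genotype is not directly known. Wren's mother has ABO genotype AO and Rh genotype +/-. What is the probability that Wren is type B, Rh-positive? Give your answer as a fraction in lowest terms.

Wren's father's ABO genotype from AO × AB: 1/4 AA, 1/4 AB, 1/4 AO, 1/4 BO.
Crossing each possibility with the mother AO and summing P(type B): 1/4·0 + 1/4·1/4 + 1/4·0 + 1/4·1/4 = 1/8.
Similarly for Rh via the father's Rh distribution: P(Rh+) = 5/8.
Independent loci: 1/8 × 5/8 = 5/64.

5/64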